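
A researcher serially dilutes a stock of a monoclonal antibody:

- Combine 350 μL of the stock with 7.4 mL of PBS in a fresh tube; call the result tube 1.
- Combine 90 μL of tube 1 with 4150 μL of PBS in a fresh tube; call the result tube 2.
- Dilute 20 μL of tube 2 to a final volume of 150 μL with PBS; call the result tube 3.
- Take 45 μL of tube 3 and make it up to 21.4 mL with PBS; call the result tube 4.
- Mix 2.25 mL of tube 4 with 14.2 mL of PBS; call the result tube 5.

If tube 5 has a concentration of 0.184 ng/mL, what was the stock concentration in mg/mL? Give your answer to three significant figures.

Step 1: 350 μL + 7.4 mL = 7750 μL total → factor 7750/350 = 22.143
Step 2: 90 μL + 4150 μL = 4240 μL total → factor 4240/90 = 47.111
Step 3: 20 μL brought to 150 μL → factor 150/20 = 7.5
Step 4: 45 μL brought to 21.4 mL → factor 21400/45 = 475.56
Step 5: 2.25 mL + 14.2 mL = 16.45 mL total → factor 16.45/2.25 = 7.3111
Overall dilution factor = 22.143 × 47.111 × 7.5 × 475.56 × 7.3111 = 2.7202 × 10^7
Stock = 0.184 ng/mL × 2.7202 × 10^7 = 5.005 × 10^6 ng/mL = 5.01 mg/mL

5.01 mg/mL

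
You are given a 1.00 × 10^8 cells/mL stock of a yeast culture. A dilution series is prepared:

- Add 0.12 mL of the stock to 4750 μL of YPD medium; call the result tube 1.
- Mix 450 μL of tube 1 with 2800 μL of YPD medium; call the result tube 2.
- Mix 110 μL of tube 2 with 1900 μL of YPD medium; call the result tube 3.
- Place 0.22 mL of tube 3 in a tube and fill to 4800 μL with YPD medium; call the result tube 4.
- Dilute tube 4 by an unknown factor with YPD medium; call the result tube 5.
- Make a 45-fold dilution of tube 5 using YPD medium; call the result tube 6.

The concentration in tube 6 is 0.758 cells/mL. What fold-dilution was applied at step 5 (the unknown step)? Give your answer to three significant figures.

25.1-fold

Step 1: 0.12 mL + 4750 μL = 4.87 mL total → factor 4.87/0.12 = 40.583
Step 2: 450 μL + 2800 μL = 3250 μL total → factor 3250/450 = 7.2222
Step 3: 110 μL + 1900 μL = 2010 μL total → factor 2010/110 = 18.273
Step 4: 0.22 mL brought to 4800 μL → factor 4.8/0.22 = 21.818
Step 5: unknown factor x
Step 6: 45-fold → factor 45
Product of known-step factors = 5.2584 × 10^6
Overall factor = 1.00 × 10^8 cells/mL / (0.758 cells/mL) = 1.3193 × 10^8
x = 1.3193 × 10^8 / 5.2584 × 10^6 = 25.1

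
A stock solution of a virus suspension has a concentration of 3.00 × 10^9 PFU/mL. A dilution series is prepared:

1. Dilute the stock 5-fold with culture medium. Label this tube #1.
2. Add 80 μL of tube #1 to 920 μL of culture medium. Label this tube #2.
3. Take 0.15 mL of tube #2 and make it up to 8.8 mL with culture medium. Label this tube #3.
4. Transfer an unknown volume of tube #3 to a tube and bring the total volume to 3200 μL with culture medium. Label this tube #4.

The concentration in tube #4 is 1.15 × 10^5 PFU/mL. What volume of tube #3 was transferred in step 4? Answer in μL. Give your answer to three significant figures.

450 μL

Step 1: 5-fold → factor 5
Step 2: 80 μL + 920 μL = 1000 μL total → factor 1000/80 = 12.5
Step 3: 0.15 mL brought to 8.8 mL → factor 8.8/0.15 = 58.667
Step 4: v brought to 3200 μL → factor = 3200 μL/v
Product of known-step factors = 3666.7
Overall factor = 3.00 × 10^9 PFU/mL / (1.15 × 10^5 PFU/mL) = 26087
Step-4 factor = 26087 / 3666.7 = 7.1146
v = 3200 μL / 7.1146 = 450 μL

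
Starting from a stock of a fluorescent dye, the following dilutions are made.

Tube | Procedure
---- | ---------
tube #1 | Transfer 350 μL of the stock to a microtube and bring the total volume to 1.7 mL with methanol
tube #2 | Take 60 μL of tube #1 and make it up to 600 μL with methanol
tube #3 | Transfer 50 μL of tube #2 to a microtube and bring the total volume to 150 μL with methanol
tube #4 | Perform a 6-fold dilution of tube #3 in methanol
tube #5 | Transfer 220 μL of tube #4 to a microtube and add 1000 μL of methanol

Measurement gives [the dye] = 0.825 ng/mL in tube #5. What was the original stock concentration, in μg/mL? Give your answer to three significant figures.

4.00 μg/mL

Step 1: 350 μL brought to 1.7 mL → factor 1700/350 = 4.8571
Step 2: 60 μL brought to 600 μL → factor 600/60 = 10
Step 3: 50 μL brought to 150 μL → factor 150/50 = 3
Step 4: 6-fold → factor 6
Step 5: 220 μL + 1000 μL = 1220 μL total → factor 1220/220 = 5.5455
Overall dilution factor = 4.8571 × 10 × 3 × 6 × 5.5455 = 4848.3
Stock = 0.825 ng/mL × 4848.3 = 4000 ng/mL = 4.00 μg/mL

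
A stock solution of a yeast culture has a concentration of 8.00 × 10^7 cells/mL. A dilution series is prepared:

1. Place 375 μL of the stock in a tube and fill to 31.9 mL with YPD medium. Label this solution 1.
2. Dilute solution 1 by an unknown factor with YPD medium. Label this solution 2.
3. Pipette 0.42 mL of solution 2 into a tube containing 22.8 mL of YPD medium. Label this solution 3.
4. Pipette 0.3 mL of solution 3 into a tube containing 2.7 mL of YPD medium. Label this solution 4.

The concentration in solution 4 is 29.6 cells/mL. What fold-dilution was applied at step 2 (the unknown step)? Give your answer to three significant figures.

57.5-fold

Step 1: 375 μL brought to 31.9 mL → factor 31900/375 = 85.067
Step 2: unknown factor x
Step 3: 0.42 mL + 22.8 mL = 23.22 mL total → factor 23.22/0.42 = 55.286
Step 4: 0.3 mL + 2.7 mL = 3 mL total → factor 3/0.3 = 10
Product of known-step factors = 47030
Overall factor = 8.00 × 10^7 cells/mL / (29.6 cells/mL) = 2.7027 × 10^6
x = 2.7027 × 10^6 / 47030 = 57.5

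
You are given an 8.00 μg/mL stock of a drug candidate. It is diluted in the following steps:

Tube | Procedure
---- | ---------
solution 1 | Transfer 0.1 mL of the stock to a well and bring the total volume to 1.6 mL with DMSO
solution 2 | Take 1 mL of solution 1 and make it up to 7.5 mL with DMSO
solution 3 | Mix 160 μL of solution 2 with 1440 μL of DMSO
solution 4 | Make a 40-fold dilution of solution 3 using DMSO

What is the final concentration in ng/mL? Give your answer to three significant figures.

Step 1: 0.1 mL brought to 1.6 mL → factor 1.6/0.1 = 16
Step 2: 1 mL brought to 7.5 mL → factor 7.5/1 = 7.5
Step 3: 160 μL + 1440 μL = 1600 μL total → factor 1600/160 = 10
Step 4: 40-fold → factor 40
Overall dilution factor = 16 × 7.5 × 10 × 40 = 48000
Final = 8.00 μg/mL / 48000 = 0.0001667 μg/mL = 0.167 ng/mL

0.167 ng/mL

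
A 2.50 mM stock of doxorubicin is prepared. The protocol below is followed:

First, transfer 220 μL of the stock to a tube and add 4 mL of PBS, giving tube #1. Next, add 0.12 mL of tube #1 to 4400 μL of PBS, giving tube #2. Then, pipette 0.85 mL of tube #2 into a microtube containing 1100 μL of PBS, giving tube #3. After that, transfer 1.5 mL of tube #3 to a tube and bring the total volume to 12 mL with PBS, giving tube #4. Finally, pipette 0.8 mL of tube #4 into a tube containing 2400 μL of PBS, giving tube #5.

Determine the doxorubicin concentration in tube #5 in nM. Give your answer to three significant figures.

Step 1: 220 μL + 4 mL = 4220 μL total → factor 4220/220 = 19.182
Step 2: 0.12 mL + 4400 μL = 4.52 mL total → factor 4.52/0.12 = 37.667
Step 3: 0.85 mL + 1100 μL = 1.95 mL total → factor 1.95/0.85 = 2.2941
Step 4: 1.5 mL brought to 12 mL → factor 12/1.5 = 8
Step 5: 0.8 mL + 2400 μL = 3.2 mL total → factor 3.2/0.8 = 4
Overall dilution factor = 19.182 × 37.667 × 2.2941 × 8 × 4 = 53041
Final = 2.50 mM / 53041 = 4.713 × 10^-5 mM = 47.1 nM

47.1 nM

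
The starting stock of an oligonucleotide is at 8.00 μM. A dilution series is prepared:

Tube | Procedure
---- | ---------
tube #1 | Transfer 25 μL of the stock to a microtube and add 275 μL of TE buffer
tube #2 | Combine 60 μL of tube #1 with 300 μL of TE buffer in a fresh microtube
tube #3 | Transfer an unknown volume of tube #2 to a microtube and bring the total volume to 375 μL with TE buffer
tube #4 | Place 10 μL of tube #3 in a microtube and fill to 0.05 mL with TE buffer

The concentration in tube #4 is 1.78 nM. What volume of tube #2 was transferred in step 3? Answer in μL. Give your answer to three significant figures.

Step 1: 25 μL + 275 μL = 300 μL total → factor 300/25 = 12
Step 2: 60 μL + 300 μL = 360 μL total → factor 360/60 = 6
Step 3: v brought to 375 μL → factor = 375 μL/v
Step 4: 10 μL brought to 0.05 mL → factor 50/10 = 5
Product of known-step factors = 360
Overall factor = 8.00 μM / (1.78 nM) = 4494.4
Step-3 factor = 4494.4 / 360 = 12.484
v = 375 μL / 12.484 = 30.0 μL

30.0 μL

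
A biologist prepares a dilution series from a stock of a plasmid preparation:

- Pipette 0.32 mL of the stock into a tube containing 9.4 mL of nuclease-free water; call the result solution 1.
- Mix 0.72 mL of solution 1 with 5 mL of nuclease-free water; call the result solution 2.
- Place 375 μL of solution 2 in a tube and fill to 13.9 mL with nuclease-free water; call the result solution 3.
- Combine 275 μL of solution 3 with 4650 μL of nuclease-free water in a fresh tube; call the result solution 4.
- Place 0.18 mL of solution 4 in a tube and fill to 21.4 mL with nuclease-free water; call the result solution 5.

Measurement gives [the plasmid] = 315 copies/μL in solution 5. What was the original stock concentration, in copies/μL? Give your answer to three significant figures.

6.00 × 10^9 copies/μL

Step 1: 0.32 mL + 9.4 mL = 9.72 mL total → factor 9.72/0.32 = 30.375
Step 2: 0.72 mL + 5 mL = 5.72 mL total → factor 5.72/0.72 = 7.9444
Step 3: 375 μL brought to 13.9 mL → factor 13900/375 = 37.067
Step 4: 275 μL + 4650 μL = 4925 μL total → factor 4925/275 = 17.909
Step 5: 0.18 mL brought to 21.4 mL → factor 21.4/0.18 = 118.89
Overall dilution factor = 30.375 × 7.9444 × 37.067 × 17.909 × 118.89 = 1.9045 × 10^7
Stock = 315 copies/μL × 1.9045 × 10^7 = 6.00 × 10^9 copies/μL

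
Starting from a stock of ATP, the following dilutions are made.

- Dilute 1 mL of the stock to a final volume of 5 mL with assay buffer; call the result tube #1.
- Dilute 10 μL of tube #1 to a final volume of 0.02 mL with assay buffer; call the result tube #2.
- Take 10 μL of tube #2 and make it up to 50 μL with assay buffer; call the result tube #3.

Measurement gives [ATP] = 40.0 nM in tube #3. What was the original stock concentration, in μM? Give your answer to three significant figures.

Step 1: 1 mL brought to 5 mL → factor 5/1 = 5
Step 2: 10 μL brought to 0.02 mL → factor 20/10 = 2
Step 3: 10 μL brought to 50 μL → factor 50/10 = 5
Overall dilution factor = 5 × 2 × 5 = 50
Stock = 40.0 nM × 50 = 2000 nM = 2.00 μM

2.00 μM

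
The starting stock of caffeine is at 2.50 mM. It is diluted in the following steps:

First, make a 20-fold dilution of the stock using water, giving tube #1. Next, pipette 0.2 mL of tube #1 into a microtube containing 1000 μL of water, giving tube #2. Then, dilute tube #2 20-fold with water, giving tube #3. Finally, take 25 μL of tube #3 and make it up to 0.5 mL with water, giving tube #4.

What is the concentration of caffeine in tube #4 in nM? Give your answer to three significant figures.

52.1 nM

Step 1: 20-fold → factor 20
Step 2: 0.2 mL + 1000 μL = 1.2 mL total → factor 1.2/0.2 = 6
Step 3: 20-fold → factor 20
Step 4: 25 μL brought to 0.5 mL → factor 500/25 = 20
Overall dilution factor = 20 × 6 × 20 × 20 = 48000
Final = 2.50 mM / 48000 = 5.208 × 10^-5 mM = 52.1 nM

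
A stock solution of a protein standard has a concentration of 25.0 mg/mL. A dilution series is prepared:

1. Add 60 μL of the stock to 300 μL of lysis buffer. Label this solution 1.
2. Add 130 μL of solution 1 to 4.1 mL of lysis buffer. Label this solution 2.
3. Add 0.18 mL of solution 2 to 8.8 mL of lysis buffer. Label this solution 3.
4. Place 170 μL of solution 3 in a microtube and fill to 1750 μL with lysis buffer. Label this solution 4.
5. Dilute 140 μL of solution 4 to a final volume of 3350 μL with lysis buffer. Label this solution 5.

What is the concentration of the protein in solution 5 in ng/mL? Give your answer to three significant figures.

Step 1: 60 μL + 300 μL = 360 μL total → factor 360/60 = 6
Step 2: 130 μL + 4.1 mL = 4230 μL total → factor 4230/130 = 32.538
Step 3: 0.18 mL + 8.8 mL = 8.98 mL total → factor 8.98/0.18 = 49.889
Step 4: 170 μL brought to 1750 μL → factor 1750/170 = 10.294
Step 5: 140 μL brought to 3350 μL → factor 3350/140 = 23.929
Overall dilution factor = 6 × 32.538 × 49.889 × 10.294 × 23.929 = 2.3992 × 10^6
Final = 25.0 mg/mL / 2.3992 × 10^6 = 1.042 × 10^-5 mg/mL = 10.4 ng/mL

10.4 ng/mL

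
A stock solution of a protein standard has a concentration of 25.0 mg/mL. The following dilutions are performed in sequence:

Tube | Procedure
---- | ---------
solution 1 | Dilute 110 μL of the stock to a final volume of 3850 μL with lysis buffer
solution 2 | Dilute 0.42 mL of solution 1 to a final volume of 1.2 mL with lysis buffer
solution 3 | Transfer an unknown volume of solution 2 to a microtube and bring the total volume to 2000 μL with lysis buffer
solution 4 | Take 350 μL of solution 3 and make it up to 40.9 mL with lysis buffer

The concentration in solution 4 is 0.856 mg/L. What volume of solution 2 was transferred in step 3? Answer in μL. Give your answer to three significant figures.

800 μL

Step 1: 110 μL brought to 3850 μL → factor 3850/110 = 35
Step 2: 0.42 mL brought to 1.2 mL → factor 1.2/0.42 = 2.8571
Step 3: v brought to 2000 μL → factor = 2000 μL/v
Step 4: 350 μL brought to 40.9 mL → factor 40900/350 = 116.86
Product of known-step factors = 11686
Overall factor = 25.0 mg/mL / (0.856 mg/L) = 29206
Step-3 factor = 29206 / 11686 = 2.4993
v = 2000 μL / 2.4993 = 800 μL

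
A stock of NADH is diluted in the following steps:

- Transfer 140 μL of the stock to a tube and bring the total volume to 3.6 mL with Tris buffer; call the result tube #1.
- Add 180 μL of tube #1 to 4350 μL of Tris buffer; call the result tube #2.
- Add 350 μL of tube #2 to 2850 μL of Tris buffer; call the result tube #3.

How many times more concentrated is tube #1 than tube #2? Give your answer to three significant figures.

25.2

Step 1: 140 μL brought to 3.6 mL → factor 3600/140 = 25.714
Step 2: 180 μL + 4350 μL = 4530 μL total → factor 4530/180 = 25.167
Dilution factor to tube #1 = 25.714; to tube #2 = 647.14
[tube #1]/[tube #2] = (factor to tube #2)/(factor to tube #1) = 647.14/25.714 = 25.2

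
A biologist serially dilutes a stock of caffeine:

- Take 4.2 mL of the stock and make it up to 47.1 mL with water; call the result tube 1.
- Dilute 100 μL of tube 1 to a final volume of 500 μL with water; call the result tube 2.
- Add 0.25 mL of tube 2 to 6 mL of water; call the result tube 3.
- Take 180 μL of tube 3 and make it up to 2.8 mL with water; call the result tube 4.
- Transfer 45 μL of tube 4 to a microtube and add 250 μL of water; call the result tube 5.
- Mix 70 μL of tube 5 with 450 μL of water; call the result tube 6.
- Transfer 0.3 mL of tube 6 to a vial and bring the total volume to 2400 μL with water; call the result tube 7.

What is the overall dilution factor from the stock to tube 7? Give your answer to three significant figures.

8.50 × 10^6

Step 1: 4.2 mL brought to 47.1 mL → factor 47.1/4.2 = 11.214
Step 2: 100 μL brought to 500 μL → factor 500/100 = 5
Step 3: 0.25 mL + 6 mL = 6.25 mL total → factor 6.25/0.25 = 25
Step 4: 180 μL brought to 2.8 mL → factor 2800/180 = 15.556
Step 5: 45 μL + 250 μL = 295 μL total → factor 295/45 = 6.5556
Step 6: 70 μL + 450 μL = 520 μL total → factor 520/70 = 7.4286
Step 7: 0.3 mL brought to 2400 μL → factor 2.4/0.3 = 8
Overall dilution factor = 11.214 × 5 × 25 × 15.556 × 6.5556 × 7.4286 × 8 = 8.4952 × 10^6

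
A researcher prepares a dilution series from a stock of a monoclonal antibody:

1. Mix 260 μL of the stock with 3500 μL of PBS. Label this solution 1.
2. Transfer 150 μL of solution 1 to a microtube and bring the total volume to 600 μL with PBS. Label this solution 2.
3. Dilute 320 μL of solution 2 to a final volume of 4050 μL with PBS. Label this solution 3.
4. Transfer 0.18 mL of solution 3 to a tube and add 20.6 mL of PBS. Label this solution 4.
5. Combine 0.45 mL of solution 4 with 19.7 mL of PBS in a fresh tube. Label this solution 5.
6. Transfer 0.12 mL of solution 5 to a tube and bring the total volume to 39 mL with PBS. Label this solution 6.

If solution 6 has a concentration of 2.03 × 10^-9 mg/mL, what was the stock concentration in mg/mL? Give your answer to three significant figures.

Step 1: 260 μL + 3500 μL = 3760 μL total → factor 3760/260 = 14.462
Step 2: 150 μL brought to 600 μL → factor 600/150 = 4
Step 3: 320 μL brought to 4050 μL → factor 4050/320 = 12.656
Step 4: 0.18 mL + 20.6 mL = 20.78 mL total → factor 20.78/0.18 = 115.44
Step 5: 0.45 mL + 19.7 mL = 20.15 mL total → factor 20.15/0.45 = 44.778
Step 6: 0.12 mL brought to 39 mL → factor 39/0.12 = 325
Overall dilution factor = 14.462 × 4 × 12.656 × 115.44 × 44.778 × 325 = 1.23 × 10^9
Stock = 2.03 × 10^-9 mg/mL × 1.23 × 10^9 = 2.50 mg/mL

2.50 mg/mL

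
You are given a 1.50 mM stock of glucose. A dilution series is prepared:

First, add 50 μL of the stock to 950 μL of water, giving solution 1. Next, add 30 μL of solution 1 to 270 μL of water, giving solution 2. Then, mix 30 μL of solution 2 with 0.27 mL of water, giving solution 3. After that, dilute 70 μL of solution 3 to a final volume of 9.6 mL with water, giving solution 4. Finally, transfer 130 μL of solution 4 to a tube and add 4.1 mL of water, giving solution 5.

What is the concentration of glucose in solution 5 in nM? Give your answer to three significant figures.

Step 1: 50 μL + 950 μL = 1000 μL total → factor 1000/50 = 20
Step 2: 30 μL + 270 μL = 300 μL total → factor 300/30 = 10
Step 3: 30 μL + 0.27 mL = 300 μL total → factor 300/30 = 10
Step 4: 70 μL brought to 9.6 mL → factor 9600/70 = 137.14
Step 5: 130 μL + 4.1 mL = 4230 μL total → factor 4230/130 = 32.538
Overall dilution factor = 20 × 10 × 10 × 137.14 × 32.538 = 8.9248 × 10^6
Final = 1.50 mM / 8.9248 × 10^6 = 1.681 × 10^-7 mM = 0.168 nM

0.168 nM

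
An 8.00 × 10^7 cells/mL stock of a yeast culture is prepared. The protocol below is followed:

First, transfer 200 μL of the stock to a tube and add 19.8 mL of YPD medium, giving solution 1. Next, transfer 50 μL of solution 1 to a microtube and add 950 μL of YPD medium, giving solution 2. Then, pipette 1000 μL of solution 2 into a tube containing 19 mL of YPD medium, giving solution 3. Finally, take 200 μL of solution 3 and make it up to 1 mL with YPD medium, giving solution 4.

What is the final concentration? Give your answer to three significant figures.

Step 1: 200 μL + 19.8 mL = 20000 μL total → factor 20000/200 = 100
Step 2: 50 μL + 950 μL = 1000 μL total → factor 1000/50 = 20
Step 3: 1000 μL + 19 mL = 20000 μL total → factor 20000/1000 = 20
Step 4: 200 μL brought to 1 mL → factor 1000/200 = 5
Overall dilution factor = 100 × 20 × 20 × 5 = 2 × 10^5
Final = 8.00 × 10^7 cells/mL / 2 × 10^5 = 400 cells/mL

400 cells/mL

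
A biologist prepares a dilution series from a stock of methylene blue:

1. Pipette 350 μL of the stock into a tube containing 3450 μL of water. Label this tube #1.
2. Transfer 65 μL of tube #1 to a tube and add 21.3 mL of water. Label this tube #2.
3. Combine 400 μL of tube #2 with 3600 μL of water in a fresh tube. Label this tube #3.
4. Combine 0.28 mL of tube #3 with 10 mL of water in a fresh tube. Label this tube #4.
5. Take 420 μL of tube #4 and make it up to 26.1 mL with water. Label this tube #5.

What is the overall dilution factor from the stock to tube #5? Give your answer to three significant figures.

8.14 × 10^7

Step 1: 350 μL + 3450 μL = 3800 μL total → factor 3800/350 = 10.857
Step 2: 65 μL + 21.3 mL = 21365 μL total → factor 21365/65 = 328.69
Step 3: 400 μL + 3600 μL = 4000 μL total → factor 4000/400 = 10
Step 4: 0.28 mL + 10 mL = 10.28 mL total → factor 10.28/0.28 = 36.714
Step 5: 420 μL brought to 26.1 mL → factor 26100/420 = 62.143
Overall dilution factor = 10.857 × 328.69 × 10 × 36.714 × 62.143 = 8.142 × 10^7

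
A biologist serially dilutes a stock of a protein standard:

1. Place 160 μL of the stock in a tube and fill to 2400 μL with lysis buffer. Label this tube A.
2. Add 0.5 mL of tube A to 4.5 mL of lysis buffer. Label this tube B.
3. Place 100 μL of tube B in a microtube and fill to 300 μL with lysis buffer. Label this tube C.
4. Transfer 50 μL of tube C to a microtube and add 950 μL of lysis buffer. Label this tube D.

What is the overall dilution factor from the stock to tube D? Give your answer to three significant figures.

9.00 × 10^3

Step 1: 160 μL brought to 2400 μL → factor 2400/160 = 15
Step 2: 0.5 mL + 4.5 mL = 5 mL total → factor 5/0.5 = 10
Step 3: 100 μL brought to 300 μL → factor 300/100 = 3
Step 4: 50 μL + 950 μL = 1000 μL total → factor 1000/50 = 20
Overall dilution factor = 15 × 10 × 3 × 20 = 9000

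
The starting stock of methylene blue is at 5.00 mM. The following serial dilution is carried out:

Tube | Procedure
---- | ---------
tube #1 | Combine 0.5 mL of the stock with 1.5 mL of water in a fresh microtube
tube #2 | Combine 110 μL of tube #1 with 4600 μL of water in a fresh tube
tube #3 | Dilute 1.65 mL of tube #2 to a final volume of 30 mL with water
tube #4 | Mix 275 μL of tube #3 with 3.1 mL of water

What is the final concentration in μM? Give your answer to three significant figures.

Step 1: 0.5 mL + 1.5 mL = 2 mL total → factor 2/0.5 = 4
Step 2: 110 μL + 4600 μL = 4710 μL total → factor 4710/110 = 42.818
Step 3: 1.65 mL brought to 30 mL → factor 30/1.65 = 18.182
Step 4: 275 μL + 3.1 mL = 3375 μL total → factor 3375/275 = 12.273
Overall dilution factor = 4 × 42.818 × 18.182 × 12.273 = 38218
Final = 5.00 mM / 38218 = 0.0001308 mM = 0.131 μM

0.131 μM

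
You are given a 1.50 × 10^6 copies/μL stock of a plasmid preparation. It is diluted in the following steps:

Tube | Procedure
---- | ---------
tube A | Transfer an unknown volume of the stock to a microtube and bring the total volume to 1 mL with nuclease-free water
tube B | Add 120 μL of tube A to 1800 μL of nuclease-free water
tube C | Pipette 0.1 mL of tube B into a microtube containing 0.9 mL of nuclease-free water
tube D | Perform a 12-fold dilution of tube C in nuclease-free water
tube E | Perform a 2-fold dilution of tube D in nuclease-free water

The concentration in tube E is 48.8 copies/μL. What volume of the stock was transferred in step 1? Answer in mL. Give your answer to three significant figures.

0.125 mL

Step 1: v brought to 1 mL → factor = 1 mL/v
Step 2: 120 μL + 1800 μL = 1920 μL total → factor 1920/120 = 16
Step 3: 0.1 mL + 0.9 mL = 1 mL total → factor 1/0.1 = 10
Step 4: 12-fold → factor 12
Step 5: 2-fold → factor 2
Product of known-step factors = 3840
Overall factor = 1.50 × 10^6 copies/μL / (48.8 copies/μL) = 30738
Step-1 factor = 30738 / 3840 = 8.0046
v = 1 mL / 8.0046 = 0.125 mL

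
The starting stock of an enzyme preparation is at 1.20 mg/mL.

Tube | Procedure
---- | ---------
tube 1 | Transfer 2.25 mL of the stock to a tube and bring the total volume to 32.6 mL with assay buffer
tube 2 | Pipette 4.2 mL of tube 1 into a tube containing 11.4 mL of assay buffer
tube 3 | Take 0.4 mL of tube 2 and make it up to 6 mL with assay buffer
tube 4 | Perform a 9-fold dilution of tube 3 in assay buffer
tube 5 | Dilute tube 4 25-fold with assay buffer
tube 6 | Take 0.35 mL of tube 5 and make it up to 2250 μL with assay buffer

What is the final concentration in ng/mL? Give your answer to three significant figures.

Step 1: 2.25 mL brought to 32.6 mL → factor 32.6/2.25 = 14.489
Step 2: 4.2 mL + 11.4 mL = 15.6 mL total → factor 15.6/4.2 = 3.7143
Step 3: 0.4 mL brought to 6 mL → factor 6/0.4 = 15
Step 4: 9-fold → factor 9
Step 5: 25-fold → factor 25
Step 6: 0.35 mL brought to 2250 μL → factor 2.25/0.35 = 6.4286
Overall dilution factor = 14.489 × 3.7143 × 15 × 9 × 25 × 6.4286 = 1.1676 × 10^6
Final = 1.20 mg/mL / 1.1676 × 10^6 = 1.028 × 10^-6 mg/mL = 1.03 ng/mL

1.03 ng/mL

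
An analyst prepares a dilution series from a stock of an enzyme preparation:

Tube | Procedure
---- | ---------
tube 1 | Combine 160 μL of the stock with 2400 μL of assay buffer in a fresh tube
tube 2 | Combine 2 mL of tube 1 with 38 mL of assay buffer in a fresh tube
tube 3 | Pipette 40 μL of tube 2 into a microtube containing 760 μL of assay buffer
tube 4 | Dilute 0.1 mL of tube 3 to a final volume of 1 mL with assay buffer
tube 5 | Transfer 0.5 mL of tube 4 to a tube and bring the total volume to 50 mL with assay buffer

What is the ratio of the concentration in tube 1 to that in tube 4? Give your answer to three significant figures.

Step 1: 160 μL + 2400 μL = 2560 μL total → factor 2560/160 = 16
Step 2: 2 mL + 38 mL = 40 mL total → factor 40/2 = 20
Step 3: 40 μL + 760 μL = 800 μL total → factor 800/40 = 20
Step 4: 0.1 mL brought to 1 mL → factor 1/0.1 = 10
Dilution factor to tube 1 = 16; to tube 4 = 64000
[tube 1]/[tube 4] = (factor to tube 4)/(factor to tube 1) = 64000/16 = 4.00 × 10^3

4.00 × 10^3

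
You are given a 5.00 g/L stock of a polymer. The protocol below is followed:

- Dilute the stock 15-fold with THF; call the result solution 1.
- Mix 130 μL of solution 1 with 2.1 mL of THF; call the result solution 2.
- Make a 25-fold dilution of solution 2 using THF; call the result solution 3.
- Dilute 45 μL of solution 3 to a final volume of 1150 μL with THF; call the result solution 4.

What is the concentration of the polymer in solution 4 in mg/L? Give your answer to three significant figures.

Step 1: 15-fold → factor 15
Step 2: 130 μL + 2.1 mL = 2230 μL total → factor 2230/130 = 17.154
Step 3: 25-fold → factor 25
Step 4: 45 μL brought to 1150 μL → factor 1150/45 = 25.556
Overall dilution factor = 15 × 17.154 × 25 × 25.556 = 1.6439 × 10^5
Final = 5.00 g/L / 1.6439 × 10^5 = 3.042 × 10^-5 g/L = 0.0304 mg/L

0.0304 mg/L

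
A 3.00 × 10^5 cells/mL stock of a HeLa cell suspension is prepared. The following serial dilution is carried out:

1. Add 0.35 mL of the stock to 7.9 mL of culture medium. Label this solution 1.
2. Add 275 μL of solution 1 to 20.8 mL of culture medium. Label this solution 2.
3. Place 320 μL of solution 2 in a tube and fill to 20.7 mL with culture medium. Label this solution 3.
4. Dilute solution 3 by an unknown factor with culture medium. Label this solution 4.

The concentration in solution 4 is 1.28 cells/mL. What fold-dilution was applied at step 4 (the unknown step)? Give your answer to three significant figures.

Step 1: 0.35 mL + 7.9 mL = 8.25 mL total → factor 8.25/0.35 = 23.571
Step 2: 275 μL + 20.8 mL = 21075 μL total → factor 21075/275 = 76.636
Step 3: 320 μL brought to 20.7 mL → factor 20700/320 = 64.688
Step 4: unknown factor x
Product of known-step factors = 1.1685 × 10^5
Overall factor = 3.00 × 10^5 cells/mL / (1.28 cells/mL) = 2.3438 × 10^5
x = 2.3438 × 10^5 / 1.1685 × 10^5 = 2.01

2.01-fold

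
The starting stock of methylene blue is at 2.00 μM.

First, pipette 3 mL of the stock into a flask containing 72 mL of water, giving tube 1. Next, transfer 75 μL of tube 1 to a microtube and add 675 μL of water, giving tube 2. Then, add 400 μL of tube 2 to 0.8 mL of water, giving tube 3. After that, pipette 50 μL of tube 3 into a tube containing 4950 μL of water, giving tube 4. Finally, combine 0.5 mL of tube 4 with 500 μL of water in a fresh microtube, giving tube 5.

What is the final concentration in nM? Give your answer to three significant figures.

Step 1: 3 mL + 72 mL = 75 mL total → factor 75/3 = 25
Step 2: 75 μL + 675 μL = 750 μL total → factor 750/75 = 10
Step 3: 400 μL + 0.8 mL = 1200 μL total → factor 1200/400 = 3
Step 4: 50 μL + 4950 μL = 5000 μL total → factor 5000/50 = 100
Step 5: 0.5 mL + 500 μL = 1 mL total → factor 1/0.5 = 2
Overall dilution factor = 25 × 10 × 3 × 100 × 2 = 1.5 × 10^5
Final = 2.00 μM / 1.5 × 10^5 = 1.333 × 10^-5 μM = 0.0133 nM

0.0133 nM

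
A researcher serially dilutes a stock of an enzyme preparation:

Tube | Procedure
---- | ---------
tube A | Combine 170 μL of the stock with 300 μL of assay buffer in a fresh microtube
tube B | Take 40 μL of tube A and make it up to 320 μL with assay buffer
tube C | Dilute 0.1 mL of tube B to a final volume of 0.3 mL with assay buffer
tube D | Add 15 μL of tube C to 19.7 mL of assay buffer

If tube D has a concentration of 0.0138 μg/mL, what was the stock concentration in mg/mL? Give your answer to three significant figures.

1.20 mg/mL

Step 1: 170 μL + 300 μL = 470 μL total → factor 470/170 = 2.7647
Step 2: 40 μL brought to 320 μL → factor 320/40 = 8
Step 3: 0.1 mL brought to 0.3 mL → factor 0.3/0.1 = 3
Step 4: 15 μL + 19.7 mL = 19715 μL total → factor 19715/15 = 1314.3
Overall dilution factor = 2.7647 × 8 × 3 × 1314.3 = 87210
Stock = 0.0138 μg/mL × 87210 = 1203 μg/mL = 1.20 mg/mL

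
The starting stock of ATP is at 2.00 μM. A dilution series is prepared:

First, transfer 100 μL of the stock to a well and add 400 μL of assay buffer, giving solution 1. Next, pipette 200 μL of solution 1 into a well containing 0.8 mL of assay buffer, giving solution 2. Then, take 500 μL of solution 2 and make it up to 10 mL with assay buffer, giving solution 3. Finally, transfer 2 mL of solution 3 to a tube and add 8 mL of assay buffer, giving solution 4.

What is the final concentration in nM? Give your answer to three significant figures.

Step 1: 100 μL + 400 μL = 500 μL total → factor 500/100 = 5
Step 2: 200 μL + 0.8 mL = 1000 μL total → factor 1000/200 = 5
Step 3: 500 μL brought to 10 mL → factor 10000/500 = 20
Step 4: 2 mL + 8 mL = 10 mL total → factor 10/2 = 5
Overall dilution factor = 5 × 5 × 20 × 5 = 2500
Final = 2.00 μM / 2500 = 0.0008000 μM = 0.800 nM

0.800 nM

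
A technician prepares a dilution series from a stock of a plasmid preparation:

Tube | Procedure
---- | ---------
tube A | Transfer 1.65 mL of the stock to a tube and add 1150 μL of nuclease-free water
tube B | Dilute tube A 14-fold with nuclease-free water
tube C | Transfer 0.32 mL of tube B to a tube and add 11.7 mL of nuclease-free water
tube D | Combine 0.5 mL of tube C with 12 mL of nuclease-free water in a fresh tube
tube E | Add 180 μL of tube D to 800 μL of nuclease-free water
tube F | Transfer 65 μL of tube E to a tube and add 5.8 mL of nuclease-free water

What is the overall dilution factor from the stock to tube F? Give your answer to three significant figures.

1.10 × 10^7

Step 1: 1.65 mL + 1150 μL = 2.8 mL total → factor 2.8/1.65 = 1.697
Step 2: 14-fold → factor 14
Step 3: 0.32 mL + 11.7 mL = 12.02 mL total → factor 12.02/0.32 = 37.562
Step 4: 0.5 mL + 12 mL = 12.5 mL total → factor 12.5/0.5 = 25
Step 5: 180 μL + 800 μL = 980 μL total → factor 980/180 = 5.4444
Step 6: 65 μL + 5.8 mL = 5865 μL total → factor 5865/65 = 90.231
Overall dilution factor = 1.697 × 14 × 37.562 × 25 × 5.4444 × 90.231 = 1.096 × 10^7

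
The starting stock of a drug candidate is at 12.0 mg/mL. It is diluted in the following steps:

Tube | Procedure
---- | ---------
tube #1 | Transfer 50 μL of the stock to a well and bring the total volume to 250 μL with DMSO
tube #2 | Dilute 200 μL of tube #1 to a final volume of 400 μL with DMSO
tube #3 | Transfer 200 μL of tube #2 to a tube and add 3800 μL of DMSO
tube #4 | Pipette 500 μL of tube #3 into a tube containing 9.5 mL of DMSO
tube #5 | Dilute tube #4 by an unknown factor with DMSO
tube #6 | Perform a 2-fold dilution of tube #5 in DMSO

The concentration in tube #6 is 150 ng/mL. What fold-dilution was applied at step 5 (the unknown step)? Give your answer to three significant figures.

Step 1: 50 μL brought to 250 μL → factor 250/50 = 5
Step 2: 200 μL brought to 400 μL → factor 400/200 = 2
Step 3: 200 μL + 3800 μL = 4000 μL total → factor 4000/200 = 20
Step 4: 500 μL + 9.5 mL = 10000 μL total → factor 10000/500 = 20
Step 5: unknown factor x
Step 6: 2-fold → factor 2
Product of known-step factors = 8000
Overall factor = 12.0 mg/mL / (150 ng/mL) = 80000
x = 80000 / 8000 = 10.0

10.0-fold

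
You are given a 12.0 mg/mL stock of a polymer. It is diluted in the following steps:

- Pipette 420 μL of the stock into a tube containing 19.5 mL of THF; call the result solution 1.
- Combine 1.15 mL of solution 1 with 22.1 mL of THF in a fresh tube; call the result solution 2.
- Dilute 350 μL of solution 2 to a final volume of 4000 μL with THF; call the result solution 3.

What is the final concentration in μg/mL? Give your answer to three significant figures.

1.10 μg/mL

Step 1: 420 μL + 19.5 mL = 19920 μL total → factor 19920/420 = 47.429
Step 2: 1.15 mL + 22.1 mL = 23.25 mL total → factor 23.25/1.15 = 20.217
Step 3: 350 μL brought to 4000 μL → factor 4000/350 = 11.429
Overall dilution factor = 47.429 × 20.217 × 11.429 = 10959
Final = 12.0 mg/mL / 10959 = 0.001095 mg/mL = 1.10 μg/mL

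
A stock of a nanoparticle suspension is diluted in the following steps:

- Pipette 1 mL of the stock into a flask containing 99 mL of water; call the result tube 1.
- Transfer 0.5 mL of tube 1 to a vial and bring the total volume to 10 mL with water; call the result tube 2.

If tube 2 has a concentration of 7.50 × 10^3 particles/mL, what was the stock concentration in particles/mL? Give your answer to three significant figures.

1.50 × 10^7 particles/mL

Step 1: 1 mL + 99 mL = 100 mL total → factor 100/1 = 100
Step 2: 0.5 mL brought to 10 mL → factor 10/0.5 = 20
Overall dilution factor = 100 × 20 = 2000
Stock = 7.50 × 10^3 particles/mL × 2000 = 1.50 × 10^7 particles/mL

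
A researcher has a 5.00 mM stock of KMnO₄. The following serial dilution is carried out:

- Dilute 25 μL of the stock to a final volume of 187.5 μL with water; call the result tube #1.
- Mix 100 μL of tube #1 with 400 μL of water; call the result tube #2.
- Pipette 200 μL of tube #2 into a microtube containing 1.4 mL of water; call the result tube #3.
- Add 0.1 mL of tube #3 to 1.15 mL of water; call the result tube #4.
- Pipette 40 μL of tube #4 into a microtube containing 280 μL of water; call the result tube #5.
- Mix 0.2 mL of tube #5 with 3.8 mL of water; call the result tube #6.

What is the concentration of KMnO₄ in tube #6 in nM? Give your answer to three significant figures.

Step 1: 25 μL brought to 187.5 μL → factor 187.5/25 = 7.5
Step 2: 100 μL + 400 μL = 500 μL total → factor 500/100 = 5
Step 3: 200 μL + 1.4 mL = 1600 μL total → factor 1600/200 = 8
Step 4: 0.1 mL + 1.15 mL = 1.25 mL total → factor 1.25/0.1 = 12.5
Step 5: 40 μL + 280 μL = 320 μL total → factor 320/40 = 8
Step 6: 0.2 mL + 3.8 mL = 4 mL total → factor 4/0.2 = 20
Overall dilution factor = 7.5 × 5 × 8 × 12.5 × 8 × 20 = 6 × 10^5
Final = 5.00 mM / 6 × 10^5 = 8.333 × 10^-6 mM = 8.33 nM

8.33 nM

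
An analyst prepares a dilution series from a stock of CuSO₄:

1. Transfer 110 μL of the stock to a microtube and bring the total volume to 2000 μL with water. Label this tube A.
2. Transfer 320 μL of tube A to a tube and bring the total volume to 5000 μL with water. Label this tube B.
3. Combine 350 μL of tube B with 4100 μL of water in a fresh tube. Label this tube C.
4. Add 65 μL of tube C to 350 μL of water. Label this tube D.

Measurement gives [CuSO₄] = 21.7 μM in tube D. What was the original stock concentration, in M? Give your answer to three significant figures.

Step 1: 110 μL brought to 2000 μL → factor 2000/110 = 18.182
Step 2: 320 μL brought to 5000 μL → factor 5000/320 = 15.625
Step 3: 350 μL + 4100 μL = 4450 μL total → factor 4450/350 = 12.714
Step 4: 65 μL + 350 μL = 415 μL total → factor 415/65 = 6.3846
Overall dilution factor = 18.182 × 15.625 × 12.714 × 6.3846 = 23061
Stock = 21.7 μM × 23061 = 5.004 × 10^5 μM = 0.500 M

0.500 M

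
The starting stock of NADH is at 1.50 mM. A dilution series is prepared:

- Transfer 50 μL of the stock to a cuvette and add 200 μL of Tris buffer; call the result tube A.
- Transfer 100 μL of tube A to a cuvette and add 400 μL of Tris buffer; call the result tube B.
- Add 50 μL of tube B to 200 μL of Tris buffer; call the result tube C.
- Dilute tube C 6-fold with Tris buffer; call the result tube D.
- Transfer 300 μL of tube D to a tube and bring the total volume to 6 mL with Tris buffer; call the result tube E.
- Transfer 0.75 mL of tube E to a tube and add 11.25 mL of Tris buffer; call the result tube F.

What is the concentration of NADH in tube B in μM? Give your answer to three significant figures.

60.0 μM

Step 1: 50 μL + 200 μL = 250 μL total → factor 250/50 = 5
Step 2: 100 μL + 400 μL = 500 μL total → factor 500/100 = 5
Dilution factor through tube B = 5 × 5 = 25
[tube B] = 1.50 mM / 25 = 0.06000 mM = 60.0 μM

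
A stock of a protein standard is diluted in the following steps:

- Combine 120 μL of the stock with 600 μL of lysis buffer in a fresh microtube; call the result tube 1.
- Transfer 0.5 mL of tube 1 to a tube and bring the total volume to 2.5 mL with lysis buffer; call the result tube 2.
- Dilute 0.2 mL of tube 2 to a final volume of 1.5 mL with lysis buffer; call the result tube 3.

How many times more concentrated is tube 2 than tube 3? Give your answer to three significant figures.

Step 1: 120 μL + 600 μL = 720 μL total → factor 720/120 = 6
Step 2: 0.5 mL brought to 2.5 mL → factor 2.5/0.5 = 5
Step 3: 0.2 mL brought to 1.5 mL → factor 1.5/0.2 = 7.5
Dilution factor to tube 2 = 30; to tube 3 = 225
[tube 2]/[tube 3] = (factor to tube 3)/(factor to tube 2) = 225/30 = 7.50

7.50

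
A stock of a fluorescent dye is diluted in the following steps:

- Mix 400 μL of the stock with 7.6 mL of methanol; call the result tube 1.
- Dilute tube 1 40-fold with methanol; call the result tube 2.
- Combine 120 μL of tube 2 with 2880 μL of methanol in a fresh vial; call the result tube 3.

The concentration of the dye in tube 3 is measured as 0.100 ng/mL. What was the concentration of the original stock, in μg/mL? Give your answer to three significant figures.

Step 1: 400 μL + 7.6 mL = 8000 μL total → factor 8000/400 = 20
Step 2: 40-fold → factor 40
Step 3: 120 μL + 2880 μL = 3000 μL total → factor 3000/120 = 25
Overall dilution factor = 20 × 40 × 25 = 20000
Stock = 0.100 ng/mL × 20000 = 2000 ng/mL = 2.00 μg/mL

2.00 μg/mL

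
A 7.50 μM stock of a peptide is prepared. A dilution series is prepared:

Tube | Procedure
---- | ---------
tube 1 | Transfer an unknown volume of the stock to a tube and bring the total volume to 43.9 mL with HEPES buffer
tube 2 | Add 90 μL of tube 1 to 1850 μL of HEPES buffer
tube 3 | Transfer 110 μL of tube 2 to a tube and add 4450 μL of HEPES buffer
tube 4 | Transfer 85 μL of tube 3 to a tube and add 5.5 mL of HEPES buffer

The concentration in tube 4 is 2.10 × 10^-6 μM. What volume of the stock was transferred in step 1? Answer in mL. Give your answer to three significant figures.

0.722 mL

Step 1: v brought to 43.9 mL → factor = 43.9 mL/v
Step 2: 90 μL + 1850 μL = 1940 μL total → factor 1940/90 = 21.556
Step 3: 110 μL + 4450 μL = 4560 μL total → factor 4560/110 = 41.455
Step 4: 85 μL + 5.5 mL = 5585 μL total → factor 5585/85 = 65.706
Product of known-step factors = 58713
Overall factor = 7.50 μM / (2.10 × 10^-6 μM) = 3.5714 × 10^6
Step-1 factor = 3.5714 × 10^6 / 58713 = 60.828
v = 43.9 mL / 60.828 = 0.722 mL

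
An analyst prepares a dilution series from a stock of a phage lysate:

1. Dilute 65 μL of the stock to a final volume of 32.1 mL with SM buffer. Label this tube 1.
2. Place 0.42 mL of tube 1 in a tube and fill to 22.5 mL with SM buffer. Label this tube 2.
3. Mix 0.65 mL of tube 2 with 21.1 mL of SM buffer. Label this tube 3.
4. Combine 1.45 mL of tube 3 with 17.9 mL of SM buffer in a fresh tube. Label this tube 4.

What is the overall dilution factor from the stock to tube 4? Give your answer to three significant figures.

Step 1: 65 μL brought to 32.1 mL → factor 32100/65 = 493.85
Step 2: 0.42 mL brought to 22.5 mL → factor 22.5/0.42 = 53.571
Step 3: 0.65 mL + 21.1 mL = 21.75 mL total → factor 21.75/0.65 = 33.462
Step 4: 1.45 mL + 17.9 mL = 19.35 mL total → factor 19.35/1.45 = 13.345
Overall dilution factor = 493.85 × 53.571 × 33.462 × 13.345 = 1.1814 × 10^7

1.18 × 10^7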